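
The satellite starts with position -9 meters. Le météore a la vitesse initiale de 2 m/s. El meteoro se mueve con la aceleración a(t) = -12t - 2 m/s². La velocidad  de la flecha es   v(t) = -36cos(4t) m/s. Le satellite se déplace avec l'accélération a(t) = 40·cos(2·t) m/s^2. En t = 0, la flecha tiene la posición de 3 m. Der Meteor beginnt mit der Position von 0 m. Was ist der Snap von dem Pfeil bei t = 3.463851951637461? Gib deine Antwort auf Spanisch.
Partiendo de la velocidad v(t) = -36·cos(4·t), tomamos 3 derivadas. La derivada de la velocidad da la aceleración: a(t) = 144·sin(4·t). Tomando d/dt de a(t), encontramos j(t) = 576·cos(4·t). Derivando la sacudida, obtenemos el snap: s(t) = -2304·sin(4·t). Tenemos el snap s(t) = -2304·sin(4·t). Sustituyendo t = 3.463851951637461: s(3.463851951637461) = -2213.14822216286.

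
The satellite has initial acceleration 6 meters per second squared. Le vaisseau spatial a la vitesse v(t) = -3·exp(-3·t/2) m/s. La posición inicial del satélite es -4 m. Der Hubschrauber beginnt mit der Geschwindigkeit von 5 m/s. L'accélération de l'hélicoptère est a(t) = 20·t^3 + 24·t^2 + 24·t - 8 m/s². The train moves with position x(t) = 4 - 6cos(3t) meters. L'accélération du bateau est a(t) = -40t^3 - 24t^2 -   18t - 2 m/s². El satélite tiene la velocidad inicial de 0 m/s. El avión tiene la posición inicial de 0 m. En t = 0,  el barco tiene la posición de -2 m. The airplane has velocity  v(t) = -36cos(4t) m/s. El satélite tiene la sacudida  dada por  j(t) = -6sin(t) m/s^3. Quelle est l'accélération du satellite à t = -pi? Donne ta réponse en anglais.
Starting from jerk j(t) = -6·sin(t), we take 1 antiderivative. The antiderivative of jerk is acceleration. Using a(0) = 6, we get a(t) = 6·cos(t). Using a(t) = 6·cos(t) and substituting t = -pi, we find a = -6.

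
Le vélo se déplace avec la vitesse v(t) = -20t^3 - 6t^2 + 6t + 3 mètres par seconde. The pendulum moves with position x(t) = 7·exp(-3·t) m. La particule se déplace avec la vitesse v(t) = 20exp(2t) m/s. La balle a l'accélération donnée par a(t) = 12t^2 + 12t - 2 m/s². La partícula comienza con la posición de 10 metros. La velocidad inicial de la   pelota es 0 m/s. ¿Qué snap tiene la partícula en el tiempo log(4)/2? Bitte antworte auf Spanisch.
Debemos derivar nuestra ecuación de la velocidad v(t) = 20·exp(2·t) 3 veces. Tomando d/dt de v(t), encontramos a(t) = 40·exp(2·t). Derivando la aceleración, obtenemos la sacudida: j(t) = 80·exp(2·t). La derivada de la sacudida da el snap: s(t) = 160·exp(2·t). Tenemos el snap s(t) = 160·exp(2·t). Sustituyendo t = log(4)/2: s(log(4)/2) = 640.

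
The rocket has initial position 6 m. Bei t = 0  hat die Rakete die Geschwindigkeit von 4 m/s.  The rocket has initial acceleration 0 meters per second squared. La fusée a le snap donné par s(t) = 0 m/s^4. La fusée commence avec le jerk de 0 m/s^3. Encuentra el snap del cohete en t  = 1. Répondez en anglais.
From the given snap equation s(t) = 0, we substitute t = 1 to get s = 0.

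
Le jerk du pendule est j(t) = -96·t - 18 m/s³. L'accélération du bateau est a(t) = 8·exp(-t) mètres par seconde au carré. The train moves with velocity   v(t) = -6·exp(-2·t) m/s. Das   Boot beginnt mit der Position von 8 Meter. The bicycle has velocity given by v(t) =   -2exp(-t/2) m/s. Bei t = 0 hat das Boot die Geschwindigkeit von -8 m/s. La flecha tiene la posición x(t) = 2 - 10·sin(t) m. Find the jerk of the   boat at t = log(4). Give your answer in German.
Wir müssen unsere Gleichung für die Beschleunigung a(t) = 8·exp(-t) 1-mal ableiten. Mit d/dt von a(t) finden wir j(t) = -8·exp(-t). Aus der Gleichung für den Ruck j(t) = -8·exp(-t), setzen wir t = log(4) ein und erhalten j = -2.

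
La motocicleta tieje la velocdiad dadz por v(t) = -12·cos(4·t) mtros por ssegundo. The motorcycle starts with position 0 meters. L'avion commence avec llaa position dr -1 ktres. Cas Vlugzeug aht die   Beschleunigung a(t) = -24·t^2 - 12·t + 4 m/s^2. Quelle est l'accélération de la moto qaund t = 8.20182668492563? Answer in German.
Ausgehend von der Geschwindigkeit v(t) = -12·cos(4·t), nehmen wir 1 Ableitung. Die Ableitung von der Geschwindigkeit ergibt die Beschleunigung: a(t) = 48·sin(4·t). Wir haben die Beschleunigung a(t) = 48·sin(4·t). Durch Einsetzen von t = 8.20182668492563: a(8.20182668492563) = 47.2295067039324.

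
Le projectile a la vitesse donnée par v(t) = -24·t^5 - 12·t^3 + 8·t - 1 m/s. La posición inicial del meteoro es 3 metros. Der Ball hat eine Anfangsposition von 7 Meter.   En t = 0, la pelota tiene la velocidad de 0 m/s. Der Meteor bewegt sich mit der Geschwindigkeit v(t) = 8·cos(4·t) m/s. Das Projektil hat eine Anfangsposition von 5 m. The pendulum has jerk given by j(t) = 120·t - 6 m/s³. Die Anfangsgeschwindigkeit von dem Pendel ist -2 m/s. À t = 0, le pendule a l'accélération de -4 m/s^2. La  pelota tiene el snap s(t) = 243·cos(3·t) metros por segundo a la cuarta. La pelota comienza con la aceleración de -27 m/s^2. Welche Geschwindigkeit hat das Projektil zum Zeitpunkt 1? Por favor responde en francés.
Nous avons la vitesse v(t) = -24·t^5 - 12·t^3 + 8·t - 1. En substituant t = 1: v(1) = -29.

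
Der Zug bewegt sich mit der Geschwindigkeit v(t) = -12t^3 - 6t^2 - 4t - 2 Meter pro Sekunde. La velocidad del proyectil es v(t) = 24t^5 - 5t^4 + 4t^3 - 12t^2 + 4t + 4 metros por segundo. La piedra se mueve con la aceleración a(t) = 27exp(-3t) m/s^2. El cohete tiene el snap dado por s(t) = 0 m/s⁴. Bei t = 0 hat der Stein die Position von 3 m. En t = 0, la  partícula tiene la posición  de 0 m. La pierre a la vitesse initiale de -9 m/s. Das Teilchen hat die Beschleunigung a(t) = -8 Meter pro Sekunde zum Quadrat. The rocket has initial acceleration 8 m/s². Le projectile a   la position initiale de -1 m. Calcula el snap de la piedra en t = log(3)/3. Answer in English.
To solve this, we need to take 2 derivatives of our acceleration equation a(t) = 27·exp(-3·t). Taking d/dt of a(t), we find j(t) = -81·exp(-3·t). The derivative of jerk gives snap: s(t) = 243·exp(-3·t). Using s(t) = 243·exp(-3·t) and substituting t = log(3)/3, we find s = 81.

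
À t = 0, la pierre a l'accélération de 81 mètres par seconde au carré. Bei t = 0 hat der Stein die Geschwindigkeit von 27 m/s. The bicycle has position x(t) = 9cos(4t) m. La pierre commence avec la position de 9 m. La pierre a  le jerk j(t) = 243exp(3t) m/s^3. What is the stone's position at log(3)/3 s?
To solve this, we need to take 3 antiderivatives of our jerk equation j(t) = 243·exp(3·t). Finding the antiderivative of j(t) and using a(0) = 81: a(t) = 81·exp(3·t). Finding the antiderivative of a(t) and using v(0) = 27: v(t) = 27·exp(3·t). Integrating velocity and using the initial condition x(0) = 9, we get x(t) = 9·exp(3·t). We have position x(t) = 9·exp(3·t). Substituting t = log(3)/3: x(log(3)/3) = 27.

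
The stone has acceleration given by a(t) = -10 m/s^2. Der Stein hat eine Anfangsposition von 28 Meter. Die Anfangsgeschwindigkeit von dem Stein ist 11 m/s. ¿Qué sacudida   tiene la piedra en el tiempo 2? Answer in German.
Ausgehend von der Beschleunigung a(t) = -10, nehmen wir 1 Ableitung. Durch Ableiten von der Beschleunigung erhalten wir den Ruck: j(t) = 0. Aus der Gleichung für den Ruck j(t) = 0, setzen wir t = 2 ein und erhalten j = 0.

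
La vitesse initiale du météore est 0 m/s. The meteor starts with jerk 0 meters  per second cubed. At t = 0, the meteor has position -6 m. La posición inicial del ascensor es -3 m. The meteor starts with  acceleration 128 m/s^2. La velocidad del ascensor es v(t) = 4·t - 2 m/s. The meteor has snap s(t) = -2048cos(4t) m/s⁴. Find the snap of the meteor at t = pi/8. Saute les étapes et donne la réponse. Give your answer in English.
s(pi/8) = 0.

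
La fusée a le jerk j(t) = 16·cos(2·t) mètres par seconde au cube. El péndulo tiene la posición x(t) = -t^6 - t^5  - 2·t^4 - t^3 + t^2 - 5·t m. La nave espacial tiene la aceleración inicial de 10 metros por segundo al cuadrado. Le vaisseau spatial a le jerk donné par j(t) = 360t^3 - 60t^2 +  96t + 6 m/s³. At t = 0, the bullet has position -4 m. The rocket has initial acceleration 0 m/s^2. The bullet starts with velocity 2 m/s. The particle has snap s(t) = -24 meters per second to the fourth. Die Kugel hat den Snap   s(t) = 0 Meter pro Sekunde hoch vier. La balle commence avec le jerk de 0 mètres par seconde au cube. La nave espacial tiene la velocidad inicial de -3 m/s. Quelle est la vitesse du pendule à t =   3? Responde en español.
Para resolver esto, necesitamos tomar 1 derivada de nuestra ecuación de la posición x(t) = -t^6 - t^5 - 2·t^4 - t^3 + t^2 - 5·t. Derivando la posición, obtenemos la velocidad: v(t) = -6·t^5 - 5·t^4 - 8·t^3 - 3·t^2 + 2·t - 5. De la ecuación de la velocidad v(t) = -6·t^5 - 5·t^4 - 8·t^3 - 3·t^2 + 2·t - 5, sustituimos t = 3 para obtener v = -2105.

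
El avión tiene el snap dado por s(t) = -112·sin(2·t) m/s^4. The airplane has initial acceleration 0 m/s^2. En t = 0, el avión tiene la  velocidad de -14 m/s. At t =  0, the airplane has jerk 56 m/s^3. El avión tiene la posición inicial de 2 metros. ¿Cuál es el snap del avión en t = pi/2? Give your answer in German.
Mit s(t) = -112·sin(2·t) und Einsetzen von t = pi/2, finden wir s = 0.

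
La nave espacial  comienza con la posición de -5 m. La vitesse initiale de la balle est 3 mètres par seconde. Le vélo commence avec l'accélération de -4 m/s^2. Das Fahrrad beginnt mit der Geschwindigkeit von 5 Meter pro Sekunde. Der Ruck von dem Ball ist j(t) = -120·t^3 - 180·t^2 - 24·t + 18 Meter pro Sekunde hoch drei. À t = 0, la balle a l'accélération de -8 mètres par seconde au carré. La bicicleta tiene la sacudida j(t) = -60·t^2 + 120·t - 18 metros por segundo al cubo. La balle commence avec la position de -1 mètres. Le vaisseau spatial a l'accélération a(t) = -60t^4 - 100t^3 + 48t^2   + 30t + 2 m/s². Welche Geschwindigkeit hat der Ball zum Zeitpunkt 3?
Ausgehend von dem Ruck j(t) = -120·t^3 - 180·t^2 - 24·t + 18, nehmen wir 2 Integrale. Mit ∫j(t)dt und Anwendung von a(0) = -8, finden wir a(t) = -30·t^4 - 60·t^3 - 12·t^2 + 18·t - 8. Das Integral von der Beschleunigung ist die Geschwindigkeit. Mit v(0) = 3 erhalten wir v(t) = -6·t^5 - 15·t^4 - 4·t^3 + 9·t^2 - 8·t + 3. Aus der Gleichung für die Geschwindigkeit v(t) = -6·t^5 - 15·t^4 - 4·t^3 + 9·t^2 - 8·t + 3, setzen wir t = 3 ein und erhalten v = -2721.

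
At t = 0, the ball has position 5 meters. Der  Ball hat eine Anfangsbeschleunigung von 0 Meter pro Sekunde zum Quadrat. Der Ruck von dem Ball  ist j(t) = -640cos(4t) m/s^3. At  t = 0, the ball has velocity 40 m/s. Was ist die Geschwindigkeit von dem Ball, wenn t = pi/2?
Um dies zu lösen, müssen wir 2 Stammfunktionen unserer Gleichung für den Ruck j(t) = -640·cos(4·t) finden. Das Integral von dem Ruck ist die Beschleunigung. Mit a(0) = 0 erhalten wir a(t) = -160·sin(4·t). Das Integral von der Beschleunigung, mit v(0) = 40, ergibt die Geschwindigkeit: v(t) = 40·cos(4·t). Mit v(t) = 40·cos(4·t) und Einsetzen von t = pi/2, finden wir v = 40.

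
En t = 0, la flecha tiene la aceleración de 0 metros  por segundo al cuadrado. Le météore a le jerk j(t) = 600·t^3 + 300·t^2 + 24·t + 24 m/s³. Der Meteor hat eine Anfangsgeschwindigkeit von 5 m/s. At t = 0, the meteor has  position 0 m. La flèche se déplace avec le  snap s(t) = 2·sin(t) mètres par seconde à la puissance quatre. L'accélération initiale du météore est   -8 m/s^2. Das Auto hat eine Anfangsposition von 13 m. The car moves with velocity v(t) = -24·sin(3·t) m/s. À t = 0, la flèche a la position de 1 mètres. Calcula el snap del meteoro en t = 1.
Partiendo de la sacudida j(t) = 600·t^3 + 300·t^2 + 24·t + 24, tomamos 1 derivada. Derivando la sacudida, obtenemos el snap: s(t) = 1800·t^2 + 600·t + 24. Tenemos el snap s(t) = 1800·t^2 + 600·t + 24. Sustituyendo t = 1: s(1) = 2424.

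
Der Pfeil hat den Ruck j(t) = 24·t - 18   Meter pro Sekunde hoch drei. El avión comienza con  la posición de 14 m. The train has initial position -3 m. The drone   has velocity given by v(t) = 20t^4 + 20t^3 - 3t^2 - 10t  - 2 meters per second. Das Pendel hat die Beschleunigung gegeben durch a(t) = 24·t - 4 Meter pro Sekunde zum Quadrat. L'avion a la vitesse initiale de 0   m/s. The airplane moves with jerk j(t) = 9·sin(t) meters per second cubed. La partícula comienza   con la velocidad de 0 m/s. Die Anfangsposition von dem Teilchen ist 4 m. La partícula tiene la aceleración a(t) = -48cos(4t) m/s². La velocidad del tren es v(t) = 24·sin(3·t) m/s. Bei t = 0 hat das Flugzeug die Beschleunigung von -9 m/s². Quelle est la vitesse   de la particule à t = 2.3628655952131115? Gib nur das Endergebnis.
La réponse est 0.320175040625466.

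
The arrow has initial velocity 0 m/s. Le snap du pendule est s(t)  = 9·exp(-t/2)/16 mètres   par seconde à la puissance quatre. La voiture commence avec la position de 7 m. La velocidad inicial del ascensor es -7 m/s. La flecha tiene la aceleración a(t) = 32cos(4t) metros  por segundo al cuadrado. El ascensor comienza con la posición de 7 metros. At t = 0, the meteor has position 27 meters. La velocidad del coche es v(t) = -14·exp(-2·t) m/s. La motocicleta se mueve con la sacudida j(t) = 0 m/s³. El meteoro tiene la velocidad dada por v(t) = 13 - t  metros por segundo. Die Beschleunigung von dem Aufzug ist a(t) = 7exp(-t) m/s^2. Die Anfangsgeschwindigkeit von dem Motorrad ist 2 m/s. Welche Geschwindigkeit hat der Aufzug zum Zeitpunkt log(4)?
Um dies zu lösen, müssen wir 1 Integral unserer Gleichung für die Beschleunigung a(t) = 7·exp(-t) finden. Mit ∫a(t)dt und Anwendung von v(0) = -7, finden wir v(t) = -7·exp(-t). Wir haben die Geschwindigkeit v(t) = -7·exp(-t). Durch Einsetzen von t = log(4): v(log(4)) = -7/4.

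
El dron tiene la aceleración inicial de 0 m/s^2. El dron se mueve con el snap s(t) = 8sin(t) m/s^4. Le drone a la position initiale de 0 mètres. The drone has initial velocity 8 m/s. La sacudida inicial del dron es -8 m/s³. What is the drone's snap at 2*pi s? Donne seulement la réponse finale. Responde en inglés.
s(2*pi) = 0.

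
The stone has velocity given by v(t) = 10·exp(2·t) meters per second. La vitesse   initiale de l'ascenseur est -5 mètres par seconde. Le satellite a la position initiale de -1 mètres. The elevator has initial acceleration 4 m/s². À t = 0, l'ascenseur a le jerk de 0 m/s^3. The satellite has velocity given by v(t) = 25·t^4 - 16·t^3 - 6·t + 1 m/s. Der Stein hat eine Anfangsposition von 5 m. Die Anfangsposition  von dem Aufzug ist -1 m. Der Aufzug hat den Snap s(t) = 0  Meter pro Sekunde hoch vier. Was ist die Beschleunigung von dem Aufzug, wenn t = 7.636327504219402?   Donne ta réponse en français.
Nous devons intégrer notre équation du snap s(t) = 0 2 fois. La primitive du snap, avec j(0) = 0, donne le jerk: j(t) = 0. La primitive du jerk, avec a(0) = 4, donne l'accélération: a(t) = 4. De l'équation de l'accélération a(t) = 4, nous substituons t = 7.636327504219402 pour obtenir a = 4.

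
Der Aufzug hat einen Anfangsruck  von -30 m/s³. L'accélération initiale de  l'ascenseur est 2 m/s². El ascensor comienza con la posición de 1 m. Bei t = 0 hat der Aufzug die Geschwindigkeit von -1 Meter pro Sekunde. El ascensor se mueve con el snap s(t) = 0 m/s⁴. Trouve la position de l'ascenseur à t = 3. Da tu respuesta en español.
Para resolver esto, necesitamos tomar 4 antiderivadas de nuestra ecuación del snap s(t) = 0. Tomando ∫s(t)dt y aplicando j(0) = -30, encontramos j(t) = -30. La integral de la sacudida, con a(0) = 2, da la aceleración: a(t) = 2 - 30·t. Tomando ∫a(t)dt y aplicando v(0) = -1, encontramos v(t) = -15·t^2 + 2·t - 1. La integral de la velocidad, con x(0) = 1, da la posición: x(t) = -5·t^3 + t^2 - t + 1. De la ecuación de la posición x(t) = -5·t^3 + t^2 - t + 1, sustituimos t = 3 para obtener x = -128.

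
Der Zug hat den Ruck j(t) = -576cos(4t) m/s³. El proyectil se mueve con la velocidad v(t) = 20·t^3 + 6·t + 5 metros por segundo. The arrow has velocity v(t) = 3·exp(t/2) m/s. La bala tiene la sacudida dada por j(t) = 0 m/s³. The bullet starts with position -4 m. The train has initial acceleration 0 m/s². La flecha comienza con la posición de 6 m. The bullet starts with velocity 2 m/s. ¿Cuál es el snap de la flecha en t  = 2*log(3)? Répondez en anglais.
We must differentiate our velocity equation v(t) = 3·exp(t/2) 3 times. Differentiating velocity, we get acceleration: a(t) = 3·exp(t/2)/2. Differentiating acceleration, we get jerk: j(t) = 3·exp(t/2)/4. Taking d/dt of j(t), we find s(t) = 3·exp(t/2)/8. Using s(t) = 3·exp(t/2)/8 and substituting t = 2*log(3), we find s = 9/8.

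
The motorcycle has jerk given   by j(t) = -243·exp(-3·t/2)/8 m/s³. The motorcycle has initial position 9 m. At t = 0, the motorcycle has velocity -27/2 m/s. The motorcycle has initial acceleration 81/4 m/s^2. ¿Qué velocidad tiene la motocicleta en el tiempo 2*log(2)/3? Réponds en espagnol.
Partiendo de la sacudida j(t) = -243·exp(-3·t/2)/8, tomamos 2 integrales. Tomando ∫j(t)dt y aplicando a(0) = 81/4, encontramos a(t) = 81·exp(-3·t/2)/4. La antiderivada de la aceleración, con v(0) = -27/2, da la velocidad: v(t) = -27·exp(-3·t/2)/2. Tenemos la velocidad v(t) = -27·exp(-3·t/2)/2. Sustituyendo t = 2*log(2)/3: v(2*log(2)/3) = -27/4.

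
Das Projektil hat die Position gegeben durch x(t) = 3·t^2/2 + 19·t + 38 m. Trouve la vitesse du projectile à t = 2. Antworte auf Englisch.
Starting from position x(t) = 3·t^2/2 + 19·t + 38, we take 1 derivative. Differentiating position, we get velocity: v(t) = 3·t + 19. Using v(t) = 3·t + 19 and substituting t = 2, we find v = 25.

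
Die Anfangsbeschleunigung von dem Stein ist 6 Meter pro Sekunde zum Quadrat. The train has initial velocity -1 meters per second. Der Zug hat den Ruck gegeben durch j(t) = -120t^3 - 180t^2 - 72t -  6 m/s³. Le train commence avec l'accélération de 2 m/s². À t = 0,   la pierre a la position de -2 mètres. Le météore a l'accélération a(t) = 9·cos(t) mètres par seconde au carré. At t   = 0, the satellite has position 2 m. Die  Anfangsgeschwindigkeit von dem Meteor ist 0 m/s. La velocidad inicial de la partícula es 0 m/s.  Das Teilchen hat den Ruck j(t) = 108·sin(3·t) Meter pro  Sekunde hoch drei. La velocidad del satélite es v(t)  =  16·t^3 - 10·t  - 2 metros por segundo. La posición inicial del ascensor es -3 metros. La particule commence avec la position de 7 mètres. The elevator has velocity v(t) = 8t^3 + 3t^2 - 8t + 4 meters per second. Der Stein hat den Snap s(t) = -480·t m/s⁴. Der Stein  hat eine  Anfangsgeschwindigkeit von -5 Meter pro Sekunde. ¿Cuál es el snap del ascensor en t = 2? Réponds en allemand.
Wir müssen unsere Gleichung für die Geschwindigkeit v(t) = 8·t^3 + 3·t^2 - 8·t + 4 3-mal ableiten. Mit d/dt von v(t) finden wir a(t) = 24·t^2 + 6·t - 8. Die Ableitung von der Beschleunigung ergibt den Ruck: j(t) = 48·t + 6. Durch Ableiten von dem Ruck erhalten wir den Snap: s(t) = 48. Mit s(t) = 48 und Einsetzen von t = 2, finden wir s = 48.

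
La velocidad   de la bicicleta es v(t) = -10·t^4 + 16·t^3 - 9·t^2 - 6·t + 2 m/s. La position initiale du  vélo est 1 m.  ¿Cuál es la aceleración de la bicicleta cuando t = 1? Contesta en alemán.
Um dies zu lösen, müssen wir 1 Ableitung unserer Gleichung für die Geschwindigkeit v(t) = -10·t^4 + 16·t^3 - 9·t^2 - 6·t + 2 nehmen. Durch Ableiten von der Geschwindigkeit erhalten wir die Beschleunigung: a(t) = -40·t^3 + 48·t^2 - 18·t - 6. Mit a(t) = -40·t^3 + 48·t^2 - 18·t - 6 und Einsetzen von t = 1, finden wir a = -16.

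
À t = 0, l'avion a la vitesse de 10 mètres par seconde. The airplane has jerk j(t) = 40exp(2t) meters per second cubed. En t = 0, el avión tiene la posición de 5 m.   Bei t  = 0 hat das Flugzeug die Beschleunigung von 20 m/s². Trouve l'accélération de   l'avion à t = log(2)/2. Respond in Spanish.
Partiendo de la sacudida j(t) = 40·exp(2·t), tomamos 1 antiderivada. Integrando la sacudida y usando la condición inicial a(0) = 20, obtenemos a(t) = 20·exp(2·t). Tenemos la aceleración a(t) = 20·exp(2·t). Sustituyendo t = log(2)/2: a(log(2)/2) = 40.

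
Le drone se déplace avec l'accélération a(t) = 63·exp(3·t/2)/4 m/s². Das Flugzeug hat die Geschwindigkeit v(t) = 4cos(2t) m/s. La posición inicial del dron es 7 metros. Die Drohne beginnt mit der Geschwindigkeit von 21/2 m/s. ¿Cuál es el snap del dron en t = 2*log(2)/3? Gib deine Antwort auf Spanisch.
Para resolver esto, necesitamos tomar 2 derivadas de nuestra ecuación de la aceleración a(t) = 63·exp(3·t/2)/4. Tomando d/dt de a(t), encontramos j(t) = 189·exp(3·t/2)/8. Tomando d/dt de j(t), encontramos s(t) = 567·exp(3·t/2)/16. De la ecuación del snap s(t) = 567·exp(3·t/2)/16, sustituimos t = 2*log(2)/3 para obtener s = 567/8.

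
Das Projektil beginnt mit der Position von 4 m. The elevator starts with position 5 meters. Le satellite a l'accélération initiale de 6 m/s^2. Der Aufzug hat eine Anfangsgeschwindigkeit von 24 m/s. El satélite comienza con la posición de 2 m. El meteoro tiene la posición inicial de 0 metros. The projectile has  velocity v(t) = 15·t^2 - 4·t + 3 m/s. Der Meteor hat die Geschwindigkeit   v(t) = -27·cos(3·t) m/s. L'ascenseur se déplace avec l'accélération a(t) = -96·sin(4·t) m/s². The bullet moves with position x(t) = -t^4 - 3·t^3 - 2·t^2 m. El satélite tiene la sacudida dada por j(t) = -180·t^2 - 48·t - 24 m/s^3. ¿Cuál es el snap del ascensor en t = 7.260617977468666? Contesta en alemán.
Um dies zu lösen, müssen wir 2 Ableitungen unserer Gleichung für die Beschleunigung a(t) = -96·sin(4·t) nehmen. Mit d/dt von a(t) finden wir j(t) = -384·cos(4·t). Mit d/dt von j(t) finden wir s(t) = 1536·sin(4·t). Aus der Gleichung für den Snap s(t) = 1536·sin(4·t), setzen wir t = 7.260617977468666 ein und erhalten s = -1067.20865709092.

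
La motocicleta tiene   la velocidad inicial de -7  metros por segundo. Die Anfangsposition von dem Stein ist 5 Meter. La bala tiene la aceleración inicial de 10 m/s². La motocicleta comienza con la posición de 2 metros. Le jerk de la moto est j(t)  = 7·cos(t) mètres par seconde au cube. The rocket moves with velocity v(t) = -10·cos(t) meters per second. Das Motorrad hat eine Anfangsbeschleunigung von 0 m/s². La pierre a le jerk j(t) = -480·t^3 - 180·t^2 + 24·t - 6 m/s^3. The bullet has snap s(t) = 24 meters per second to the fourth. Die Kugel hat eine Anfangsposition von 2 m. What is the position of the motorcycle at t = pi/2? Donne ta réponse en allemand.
Wir müssen unsere Gleichung für den Ruck j(t) = 7·cos(t) 3-mal integrieren. Die Stammfunktion von dem Ruck, mit a(0) = 0, ergibt die Beschleunigung: a(t) = 7·sin(t). Das Integral von der Beschleunigung ist die Geschwindigkeit. Mit v(0) = -7 erhalten wir v(t) = -7·cos(t). Die Stammfunktion von der Geschwindigkeit ist die Position. Mit x(0) = 2 erhalten wir x(t) = 2 - 7·sin(t). Wir haben die Position x(t) = 2 - 7·sin(t). Durch Einsetzen von t = pi/2: x(pi/2) = -5.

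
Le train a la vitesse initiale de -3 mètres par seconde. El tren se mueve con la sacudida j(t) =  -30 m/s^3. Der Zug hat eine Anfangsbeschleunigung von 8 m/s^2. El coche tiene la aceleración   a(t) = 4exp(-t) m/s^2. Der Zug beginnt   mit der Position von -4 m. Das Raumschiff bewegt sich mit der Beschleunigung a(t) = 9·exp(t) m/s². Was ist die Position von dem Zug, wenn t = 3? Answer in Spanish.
Partiendo de la sacudida j(t) = -30, tomamos 3 antiderivadas. La integral de la sacudida es la aceleración. Usando a(0) = 8, obtenemos a(t) = 8 - 30·t. La integral de la aceleración, con v(0) = -3, da la velocidad: v(t) = -15·t^2 + 8·t - 3. Tomando ∫v(t)dt y aplicando x(0) = -4, encontramos x(t) = -5·t^3 + 4·t^2 - 3·t - 4. De la ecuación de la posición x(t) = -5·t^3 + 4·t^2 - 3·t - 4, sustituimos t = 3 para obtener x = -112.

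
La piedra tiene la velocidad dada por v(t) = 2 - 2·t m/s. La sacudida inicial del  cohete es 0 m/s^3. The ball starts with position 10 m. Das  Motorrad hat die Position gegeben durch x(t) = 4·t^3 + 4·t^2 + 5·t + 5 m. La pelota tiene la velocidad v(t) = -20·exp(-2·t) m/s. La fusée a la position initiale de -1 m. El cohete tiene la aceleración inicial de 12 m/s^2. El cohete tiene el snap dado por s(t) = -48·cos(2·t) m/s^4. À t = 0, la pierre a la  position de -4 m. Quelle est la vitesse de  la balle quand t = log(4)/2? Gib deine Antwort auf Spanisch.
Tenemos la velocidad v(t) = -20·exp(-2·t). Sustituyendo t = log(4)/2: v(log(4)/2) = -5.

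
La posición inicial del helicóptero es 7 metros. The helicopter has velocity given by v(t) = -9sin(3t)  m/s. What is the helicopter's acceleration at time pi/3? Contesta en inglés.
To solve this, we need to take 1 derivative of our velocity equation v(t) = -9·sin(3·t). The derivative of velocity gives acceleration: a(t) = -27·cos(3·t). We have acceleration a(t) = -27·cos(3·t). Substituting t = pi/3: a(pi/3) = 27.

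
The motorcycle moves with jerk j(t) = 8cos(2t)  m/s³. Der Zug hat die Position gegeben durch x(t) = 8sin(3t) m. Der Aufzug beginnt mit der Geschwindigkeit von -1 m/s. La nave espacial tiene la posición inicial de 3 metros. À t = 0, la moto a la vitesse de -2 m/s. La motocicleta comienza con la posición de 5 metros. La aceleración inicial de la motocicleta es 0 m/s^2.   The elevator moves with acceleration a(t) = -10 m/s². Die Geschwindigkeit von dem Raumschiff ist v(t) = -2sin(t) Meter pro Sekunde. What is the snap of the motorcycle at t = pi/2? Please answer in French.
En partant du jerk j(t) = 8·cos(2·t), nous prenons 1 dérivée. La dérivée du jerk donne le snap: s(t) = -16·sin(2·t). Nous avons le snap s(t) = -16·sin(2·t). En substituant t = pi/2: s(pi/2) = 0.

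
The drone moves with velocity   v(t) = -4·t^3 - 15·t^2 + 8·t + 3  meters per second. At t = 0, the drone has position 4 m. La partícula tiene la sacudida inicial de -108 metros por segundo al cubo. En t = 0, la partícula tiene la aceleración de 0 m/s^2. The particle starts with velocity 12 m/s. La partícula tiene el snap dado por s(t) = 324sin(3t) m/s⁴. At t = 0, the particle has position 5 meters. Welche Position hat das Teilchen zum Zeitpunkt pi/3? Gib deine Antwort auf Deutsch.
Um dies zu lösen, müssen wir 4 Integrale unserer Gleichung für den Snap s(t) = 324·sin(3·t) finden. Das Integral von dem Snap ist der Ruck. Mit j(0) = -108 erhalten wir j(t) = -108·cos(3·t). Die Stammfunktion von dem Ruck, mit a(0) = 0, ergibt die Beschleunigung: a(t) = -36·sin(3·t). Die Stammfunktion von der Beschleunigung, mit v(0) = 12, ergibt die Geschwindigkeit: v(t) = 12·cos(3·t). Das Integral von der Geschwindigkeit ist die Position. Mit x(0) = 5 erhalten wir x(t) = 4·sin(3·t) + 5. Aus der Gleichung für die Position x(t) = 4·sin(3·t) + 5, setzen wir t = pi/3 ein und erhalten x = 5.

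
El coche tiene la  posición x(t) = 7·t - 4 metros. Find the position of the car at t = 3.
From the given position equation x(t) = 7·t - 4, we substitute t = 3 to get x = 17.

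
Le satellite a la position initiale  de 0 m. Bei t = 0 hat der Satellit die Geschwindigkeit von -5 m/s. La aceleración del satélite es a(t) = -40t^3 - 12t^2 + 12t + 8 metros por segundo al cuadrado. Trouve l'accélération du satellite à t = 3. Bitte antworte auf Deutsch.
Mit a(t) = -40·t^3 - 12·t^2 + 12·t + 8 und Einsetzen von t = 3, finden wir a = -1144.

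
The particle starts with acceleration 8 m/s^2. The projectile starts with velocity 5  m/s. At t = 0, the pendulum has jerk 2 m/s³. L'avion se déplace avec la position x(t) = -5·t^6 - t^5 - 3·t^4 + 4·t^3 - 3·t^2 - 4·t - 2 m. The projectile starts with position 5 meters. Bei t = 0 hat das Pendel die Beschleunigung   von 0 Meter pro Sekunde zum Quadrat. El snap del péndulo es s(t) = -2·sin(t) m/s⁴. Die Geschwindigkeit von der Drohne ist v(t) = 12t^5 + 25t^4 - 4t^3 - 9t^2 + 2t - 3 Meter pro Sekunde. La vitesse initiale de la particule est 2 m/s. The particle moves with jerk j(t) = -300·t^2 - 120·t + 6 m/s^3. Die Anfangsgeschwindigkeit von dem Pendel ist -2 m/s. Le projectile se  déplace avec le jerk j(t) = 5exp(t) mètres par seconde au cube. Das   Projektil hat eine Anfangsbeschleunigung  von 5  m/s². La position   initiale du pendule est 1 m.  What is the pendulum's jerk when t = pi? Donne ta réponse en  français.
En partant du snap s(t) = -2·sin(t), nous prenons 1 primitive. La primitive du snap, avec j(0) = 2, donne le jerk: j(t) = 2·cos(t). En utilisant j(t) = 2·cos(t) et en substituant t = pi, nous trouvons j = -2.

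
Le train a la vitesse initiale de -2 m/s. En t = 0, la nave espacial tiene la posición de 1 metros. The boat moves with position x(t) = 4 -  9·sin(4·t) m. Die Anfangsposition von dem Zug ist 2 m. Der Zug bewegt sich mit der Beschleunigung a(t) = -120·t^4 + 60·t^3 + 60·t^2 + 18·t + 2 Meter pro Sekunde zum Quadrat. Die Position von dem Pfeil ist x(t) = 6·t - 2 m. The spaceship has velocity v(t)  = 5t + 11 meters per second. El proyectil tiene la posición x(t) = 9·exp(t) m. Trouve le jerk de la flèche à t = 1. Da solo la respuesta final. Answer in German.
Bei t = 1, j = 0.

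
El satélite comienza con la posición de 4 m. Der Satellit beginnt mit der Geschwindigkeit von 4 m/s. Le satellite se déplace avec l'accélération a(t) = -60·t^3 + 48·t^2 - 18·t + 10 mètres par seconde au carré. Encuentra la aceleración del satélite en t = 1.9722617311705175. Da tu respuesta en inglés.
From the given acceleration equation a(t) = -60·t^3 + 48·t^2 - 18·t + 10, we substitute t = 1.9722617311705175 to get a = -299.093681096414.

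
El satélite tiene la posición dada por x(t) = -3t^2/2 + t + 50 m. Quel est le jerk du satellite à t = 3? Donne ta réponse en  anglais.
We must differentiate our position equation x(t) = -3·t^2/2 + t + 50 3 times. The derivative of position gives velocity: v(t) = 1 - 3·t. The derivative of velocity gives acceleration: a(t) = -3. The derivative of acceleration gives jerk: j(t) = 0. From the given jerk equation j(t) = 0, we substitute t = 3 to get j = 0.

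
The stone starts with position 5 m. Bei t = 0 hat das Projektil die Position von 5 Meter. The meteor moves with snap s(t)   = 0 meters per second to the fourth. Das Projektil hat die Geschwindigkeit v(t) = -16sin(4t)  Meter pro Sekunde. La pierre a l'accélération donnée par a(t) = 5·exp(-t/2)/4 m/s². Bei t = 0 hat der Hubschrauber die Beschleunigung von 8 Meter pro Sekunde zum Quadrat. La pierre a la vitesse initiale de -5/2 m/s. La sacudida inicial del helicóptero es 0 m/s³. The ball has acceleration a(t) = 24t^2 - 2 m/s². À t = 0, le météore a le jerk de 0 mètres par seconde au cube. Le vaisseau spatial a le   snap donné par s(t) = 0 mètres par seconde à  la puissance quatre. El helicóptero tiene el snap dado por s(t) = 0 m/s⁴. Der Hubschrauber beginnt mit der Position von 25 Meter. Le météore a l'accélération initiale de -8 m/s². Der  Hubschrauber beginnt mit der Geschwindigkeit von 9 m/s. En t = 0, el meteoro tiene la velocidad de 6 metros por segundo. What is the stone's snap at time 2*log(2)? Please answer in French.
Pour résoudre ceci, nous devons prendre 2 dérivées de notre équation de l'accélération a(t) = 5·exp(-t/2)/4. En dérivant l'accélération, nous obtenons le jerk: j(t) = -5·exp(-t/2)/8. En prenant d/dt de j(t), nous trouvons s(t) = 5·exp(-t/2)/16. Nous avons le snap s(t) = 5·exp(-t/2)/16. En substituant t = 2*log(2): s(2*log(2)) = 5/32.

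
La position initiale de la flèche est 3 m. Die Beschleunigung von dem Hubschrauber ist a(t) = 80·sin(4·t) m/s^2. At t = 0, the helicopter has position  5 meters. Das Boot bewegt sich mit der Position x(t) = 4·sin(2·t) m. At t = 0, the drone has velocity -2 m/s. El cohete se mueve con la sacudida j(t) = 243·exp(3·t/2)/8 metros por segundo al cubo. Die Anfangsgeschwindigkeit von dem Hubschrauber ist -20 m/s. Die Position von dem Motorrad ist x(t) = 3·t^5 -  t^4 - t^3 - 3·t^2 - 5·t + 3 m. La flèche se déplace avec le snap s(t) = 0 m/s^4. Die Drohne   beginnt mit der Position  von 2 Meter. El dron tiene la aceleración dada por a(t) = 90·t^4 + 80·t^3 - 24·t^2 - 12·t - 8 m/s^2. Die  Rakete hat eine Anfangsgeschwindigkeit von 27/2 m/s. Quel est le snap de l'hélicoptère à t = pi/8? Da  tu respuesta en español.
Debemos derivar nuestra ecuación de la aceleración a(t) = 80·sin(4·t) 2 veces. Derivando la aceleración, obtenemos la sacudida: j(t) = 320·cos(4·t). Derivando la sacudida, obtenemos el snap: s(t) = -1280·sin(4·t). Usando s(t) = -1280·sin(4·t) y sustituyendo t = pi/8, encontramos s = -1280.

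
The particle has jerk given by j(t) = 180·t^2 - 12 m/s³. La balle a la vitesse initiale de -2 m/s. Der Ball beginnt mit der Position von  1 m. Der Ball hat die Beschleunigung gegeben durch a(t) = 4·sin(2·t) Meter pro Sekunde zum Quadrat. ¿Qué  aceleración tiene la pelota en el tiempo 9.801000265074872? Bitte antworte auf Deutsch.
Mit a(t) = 4·sin(2·t) und Einsetzen von t = 9.801000265074872, finden wir a = 2.73370165751062.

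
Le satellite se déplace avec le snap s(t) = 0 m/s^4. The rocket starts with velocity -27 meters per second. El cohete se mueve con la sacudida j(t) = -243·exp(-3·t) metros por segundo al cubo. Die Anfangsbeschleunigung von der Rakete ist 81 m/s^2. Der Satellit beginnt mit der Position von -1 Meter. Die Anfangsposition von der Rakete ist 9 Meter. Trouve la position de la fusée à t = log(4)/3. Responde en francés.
Nous devons intégrer notre équation du jerk j(t) = -243·exp(-3·t) 3 fois. En prenant ∫j(t)dt et en appliquant a(0) = 81, nous trouvons a(t) = 81·exp(-3·t). En intégrant l'accélération et en utilisant la condition initiale v(0) = -27, nous obtenons v(t) = -27·exp(-3·t). L'intégrale de la vitesse est la position. En utilisant x(0) = 9, nous obtenons x(t) = 9·exp(-3·t). En utilisant x(t) = 9·exp(-3·t) et en substituant t = log(4)/3, nous trouvons x = 9/4.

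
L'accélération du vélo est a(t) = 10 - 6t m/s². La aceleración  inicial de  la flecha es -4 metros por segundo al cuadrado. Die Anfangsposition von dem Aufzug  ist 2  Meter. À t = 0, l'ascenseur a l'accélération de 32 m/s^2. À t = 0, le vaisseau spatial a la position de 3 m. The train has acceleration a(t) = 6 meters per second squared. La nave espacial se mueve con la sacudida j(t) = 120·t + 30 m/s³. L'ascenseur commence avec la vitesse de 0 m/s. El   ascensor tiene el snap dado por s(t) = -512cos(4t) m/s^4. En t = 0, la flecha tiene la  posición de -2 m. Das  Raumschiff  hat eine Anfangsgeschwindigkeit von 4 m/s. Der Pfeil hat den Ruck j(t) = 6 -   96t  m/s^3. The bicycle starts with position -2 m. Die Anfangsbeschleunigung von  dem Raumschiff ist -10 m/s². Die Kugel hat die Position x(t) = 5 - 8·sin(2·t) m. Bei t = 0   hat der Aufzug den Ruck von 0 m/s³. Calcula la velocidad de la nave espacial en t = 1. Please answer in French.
Nous devons intégrer notre équation du jerk j(t) = 120·t + 30 2 fois. L'intégrale du jerk est l'accélération. En utilisant a(0) = -10, nous obtenons a(t) = 60·t^2 + 30·t - 10. En prenant ∫a(t)dt et en appliquant v(0) = 4, nous trouvons v(t) = 20·t^3 + 15·t^2 - 10·t + 4. Nous avons la vitesse v(t) = 20·t^3 + 15·t^2 - 10·t + 4. En substituant t = 1: v(1) = 29.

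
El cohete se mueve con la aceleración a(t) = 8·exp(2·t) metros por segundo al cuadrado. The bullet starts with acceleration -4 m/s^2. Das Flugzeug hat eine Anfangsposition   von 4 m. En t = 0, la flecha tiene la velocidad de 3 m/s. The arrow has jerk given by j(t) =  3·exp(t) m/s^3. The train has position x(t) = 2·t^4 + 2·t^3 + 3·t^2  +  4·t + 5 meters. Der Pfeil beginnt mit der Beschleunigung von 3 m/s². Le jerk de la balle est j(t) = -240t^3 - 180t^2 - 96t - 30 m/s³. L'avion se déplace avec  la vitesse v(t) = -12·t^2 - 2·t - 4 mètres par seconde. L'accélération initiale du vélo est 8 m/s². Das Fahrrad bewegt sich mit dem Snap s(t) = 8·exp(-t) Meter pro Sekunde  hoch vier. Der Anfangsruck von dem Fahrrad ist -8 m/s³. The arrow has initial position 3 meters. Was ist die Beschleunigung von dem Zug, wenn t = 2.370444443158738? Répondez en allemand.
Um dies zu lösen, müssen wir 2 Ableitungen unserer Gleichung für die Position x(t) = 2·t^4 + 2·t^3 + 3·t^2 + 4·t + 5 nehmen. Mit d/dt von x(t) finden wir v(t) = 8·t^3 + 6·t^2 + 6·t + 4. Die Ableitung von der Geschwindigkeit ergibt die Beschleunigung: a(t) = 24·t^2 + 12·t + 6. Mit a(t) = 24·t^2 + 12·t + 6 und Einsetzen von t = 2.370444443158738, finden wir a = 169.301497912356.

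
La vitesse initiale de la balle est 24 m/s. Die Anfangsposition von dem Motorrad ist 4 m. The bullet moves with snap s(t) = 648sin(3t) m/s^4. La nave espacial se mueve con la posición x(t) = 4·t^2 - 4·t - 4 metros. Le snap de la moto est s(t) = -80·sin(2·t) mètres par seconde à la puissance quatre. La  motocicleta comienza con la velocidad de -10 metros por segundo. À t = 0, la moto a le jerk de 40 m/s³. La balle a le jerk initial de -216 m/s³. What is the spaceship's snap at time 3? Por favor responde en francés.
Nous devons dériver notre équation de la position x(t) = 4·t^2 - 4·t - 4 4 fois. En prenant d/dt de x(t), nous trouvons v(t) = 8·t - 4. En dérivant la vitesse, nous obtenons l'accélération: a(t) = 8. La dérivée de l'accélération donne le jerk: j(t) = 0. En prenant d/dt de j(t), nous trouvons s(t) = 0. Nous avons le snap s(t) = 0. En substituant t = 3: s(3) = 0.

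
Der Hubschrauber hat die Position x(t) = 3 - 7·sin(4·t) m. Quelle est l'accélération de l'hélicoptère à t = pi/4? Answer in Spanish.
Partiendo de la posición x(t) = 3 - 7·sin(4·t), tomamos 2 derivadas. Derivando la posición, obtenemos la velocidad: v(t) = -28·cos(4·t). Tomando d/dt de v(t), encontramos a(t) = 112·sin(4·t). Tenemos la aceleración a(t) = 112·sin(4·t). Sustituyendo t = pi/4: a(pi/4) = 0.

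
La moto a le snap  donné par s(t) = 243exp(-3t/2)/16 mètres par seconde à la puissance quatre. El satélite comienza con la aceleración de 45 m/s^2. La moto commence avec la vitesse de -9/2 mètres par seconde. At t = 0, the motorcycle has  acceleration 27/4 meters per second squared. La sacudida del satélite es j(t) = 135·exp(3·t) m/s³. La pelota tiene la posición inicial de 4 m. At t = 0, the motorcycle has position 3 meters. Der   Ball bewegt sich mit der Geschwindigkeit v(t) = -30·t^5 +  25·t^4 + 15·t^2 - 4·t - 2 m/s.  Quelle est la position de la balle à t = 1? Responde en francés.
Nous devons intégrer notre équation de la vitesse v(t) = -30·t^5 + 25·t^4 + 15·t^2 - 4·t - 2 1 fois. La primitive de la vitesse, avec x(0) = 4, donne la position: x(t) = -5·t^6 + 5·t^5 + 5·t^3 - 2·t^2 - 2·t + 4. De l'équation de la position x(t) = -5·t^6 + 5·t^5 + 5·t^3 - 2·t^2 - 2·t + 4, nous substituons t = 1 pour obtenir x = 5.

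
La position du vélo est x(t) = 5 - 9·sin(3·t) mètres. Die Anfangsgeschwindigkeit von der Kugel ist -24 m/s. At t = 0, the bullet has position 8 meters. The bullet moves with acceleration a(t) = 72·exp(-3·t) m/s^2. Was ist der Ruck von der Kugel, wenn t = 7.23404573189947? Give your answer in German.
Ausgehend von der Beschleunigung a(t) = 72·exp(-3·t), nehmen wir 1 Ableitung. Mit d/dt von a(t) finden wir j(t) = -216·exp(-3·t). Mit j(t) = -216·exp(-3·t) und Einsetzen von t = 7.23404573189947, finden wir j = -8.11587447870813E-8.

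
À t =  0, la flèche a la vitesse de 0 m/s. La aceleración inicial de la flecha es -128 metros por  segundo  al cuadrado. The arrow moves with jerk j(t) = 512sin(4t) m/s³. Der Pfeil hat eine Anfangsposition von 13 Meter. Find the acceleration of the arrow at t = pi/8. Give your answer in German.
Wir müssen unsere Gleichung für den Ruck j(t) = 512·sin(4·t) 1-mal integrieren. Mit ∫j(t)dt und Anwendung von a(0) = -128, finden wir a(t) = -128·cos(4·t). Aus der Gleichung für die Beschleunigung a(t) = -128·cos(4·t), setzen wir t = pi/8 ein und erhalten a = 0.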